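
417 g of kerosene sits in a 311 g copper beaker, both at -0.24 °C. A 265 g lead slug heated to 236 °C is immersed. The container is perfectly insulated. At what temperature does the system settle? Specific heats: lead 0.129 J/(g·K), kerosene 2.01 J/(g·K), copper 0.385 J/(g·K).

T_f ≈ 7.9 °C

Setting the total heat transfer to zero:
265×0.129×(T − 236) + 417×2.01×(T − (-0.24)) + 311×0.385×(T − (-0.24)) = 0
34.19(T − 236) + 838.17(T − (-0.24)) + 119.73(T − (-0.24)) = 0
(34.19 + 838.17 + 119.73) T = 34.19×236 + 838.17×(-0.24) + 119.73×(-0.24)
T = 7837.8 / 992.09 = 7.9 °C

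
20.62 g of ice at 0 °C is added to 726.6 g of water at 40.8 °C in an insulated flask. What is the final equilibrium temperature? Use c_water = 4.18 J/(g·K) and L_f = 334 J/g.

Energy balance with sensible and latent terms:
melt ice: 20.62×334 = 6887.1
  meltwater 0→T: 20.62×4.18×T = 86.19 T
  water cools: 726.6×4.18×(T − 40.8) = 3037.2(T − 40.8)
3123.4 T = 123917 − 6887.1 = 117030
T ≈ 37.47 °C — above 0 °C, consistent with complete melting.

T_f ≈ 37.5 °C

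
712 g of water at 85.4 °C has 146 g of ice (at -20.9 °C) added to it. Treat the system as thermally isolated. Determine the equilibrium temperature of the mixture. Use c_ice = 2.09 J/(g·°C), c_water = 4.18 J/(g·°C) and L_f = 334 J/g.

Taking heat into each body as positive, Σ m c ΔT = 0:
warm ice to 0 °C: 146·2.09·(0 − (-20.9)) = 6377.4; fusion: m_ice L_f = 146·334 = 48764; meltwater 0→T: 146·4.18·T = 610.28 T; water: 2976.2(T − 85.4)
3586.4 T = 254164 − 55141 = 199023
T ≈ 55.49 °C — above 0 °C, consistent with complete melting.

T_f ≈ 55.5 °C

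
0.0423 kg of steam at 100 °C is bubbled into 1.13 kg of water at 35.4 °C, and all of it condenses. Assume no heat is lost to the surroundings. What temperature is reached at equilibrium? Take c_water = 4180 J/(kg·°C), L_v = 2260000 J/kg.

Taking heat into each body as positive, Σ m c ΔT = 0:
condense steam: −0.0423×2260000 = −95598; condensate cools 100→T: 0.0423×4180×(T − 100) = 176.81(T − 100); water warms: 1.13×4180×(T − 35.4) = 4723.4(T − 35.4)
4900.2 T = 95598 + 17681 + 167208 = 280488
T ≈ 57.24 °C, under the boiling point, so the assumption holds.

T_f ≈ 57.2 °C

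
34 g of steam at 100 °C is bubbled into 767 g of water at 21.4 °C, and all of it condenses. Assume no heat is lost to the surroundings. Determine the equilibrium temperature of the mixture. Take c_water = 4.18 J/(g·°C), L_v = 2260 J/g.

T_f ≈ 47.7 °C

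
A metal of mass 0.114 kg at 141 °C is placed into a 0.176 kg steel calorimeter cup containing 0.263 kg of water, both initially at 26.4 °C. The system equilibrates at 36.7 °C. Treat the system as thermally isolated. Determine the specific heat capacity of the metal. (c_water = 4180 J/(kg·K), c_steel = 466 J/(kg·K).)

Heat gained plus heat lost sum to zero:
0.114·c·(36.7 − 141) + 0.263·4180·(36.7 − 26.4) + 0.176·466·(36.7 − 26.4) = 0
-11.89 c = -12168
c = -12168/-11.89 ≈ 1023 J/(kg·K)

c ≈ 1020 J/(kg·K)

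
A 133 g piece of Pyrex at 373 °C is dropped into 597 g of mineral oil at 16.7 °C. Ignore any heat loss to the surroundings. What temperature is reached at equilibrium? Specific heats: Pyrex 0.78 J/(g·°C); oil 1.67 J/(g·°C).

|Q_Pyrex| = |Q_oil|:
133×0.78×(373 − T) = 597×1.67×(T − 16.7)
103.74(373 − T) = 996.99(T − 16.7)
1100.7 T = 55345  ⇒  T ≈ 50.28 °C

T_f ≈ 50.3 °C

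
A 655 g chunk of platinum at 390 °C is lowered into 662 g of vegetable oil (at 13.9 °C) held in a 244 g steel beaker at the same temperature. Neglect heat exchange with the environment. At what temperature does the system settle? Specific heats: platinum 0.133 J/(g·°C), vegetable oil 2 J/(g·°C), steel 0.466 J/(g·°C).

Taking heat into each body as positive, Σ m c ΔT = 0:
655·0.133·(T − 390) + 662·2·(T − 13.9) + 244·0.466·(T − 13.9) = 0
1524.8 T = 53959
T = 53959 / 1524.8 = 35.4 °C

T_f ≈ 35.4 °C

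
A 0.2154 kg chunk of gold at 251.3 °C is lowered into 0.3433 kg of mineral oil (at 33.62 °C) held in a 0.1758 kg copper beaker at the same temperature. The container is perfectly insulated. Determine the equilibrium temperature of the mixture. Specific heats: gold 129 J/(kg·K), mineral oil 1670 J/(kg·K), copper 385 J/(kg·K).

T_f ≈ 42.7 °C

Conservation of energy gives ΣQ = 0:
0.2154*129*(T − 251.3) + 0.3433*1670*(T − 33.62) + 0.1758*385*(T − 33.62) = 0
27.79(T − 251.3) + 573.31(T − 33.62) + 67.68(T − 33.62) = 0
668.78 T = 28533
T ≈ 42.66 °C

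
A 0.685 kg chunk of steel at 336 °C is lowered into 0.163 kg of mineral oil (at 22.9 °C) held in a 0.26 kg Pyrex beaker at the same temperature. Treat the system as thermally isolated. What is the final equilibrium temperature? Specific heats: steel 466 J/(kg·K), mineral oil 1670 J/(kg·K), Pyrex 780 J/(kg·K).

T_f ≈ 148.7 °C

Setting the total heat transfer to zero:
0.685*466*(T − 336) + 0.163*1670*(T − 22.9) + 0.26*780*(T − 22.9) = 0
319.21(T − 336) + 272.21(T − 22.9) + 202.8(T − 22.9) = 0
(319.21 + 272.21 + 202.8) T = 319.21*336 + 272.21*22.9 + 202.8*22.9
T = 118132/794.22 ≈ 148.74 °C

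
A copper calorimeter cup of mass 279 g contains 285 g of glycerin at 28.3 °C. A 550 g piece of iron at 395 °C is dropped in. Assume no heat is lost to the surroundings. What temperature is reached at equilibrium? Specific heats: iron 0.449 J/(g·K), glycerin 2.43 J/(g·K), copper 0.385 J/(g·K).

Taking heat into each body as positive, Σ m c ΔT = 0:
550×0.449×(T − 395) + 285×2.43×(T − 28.3) + 279×0.385×(T − 28.3) = 0
(246.95 + 692.55 + 107.42) T = 246.95×395 + 692.55×28.3 + 107.42×28.3
T = 120184/1046.9 ≈ 114.80 °C

T_f ≈ 114.8 °C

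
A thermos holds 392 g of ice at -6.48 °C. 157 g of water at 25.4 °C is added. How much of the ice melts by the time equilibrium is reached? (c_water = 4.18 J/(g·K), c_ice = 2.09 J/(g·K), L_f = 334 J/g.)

Water can give up m c ΔT = 157×4.18×25.4 = 16669 J before reaching 0 °C.
Of that, 392×2.09×6.48 = 5308.9 J goes to bring the ice to 0 °C, leaving 11360 J.
Fully melting the ice requires m_ice L_f = 392×334 = 130928 J.
That's not enough to melt it all — equilibrium is at 0 °C with ice remaining.
Mass melted = 11360/334 ≈ 34.01 g.

m_melted ≈ 34 g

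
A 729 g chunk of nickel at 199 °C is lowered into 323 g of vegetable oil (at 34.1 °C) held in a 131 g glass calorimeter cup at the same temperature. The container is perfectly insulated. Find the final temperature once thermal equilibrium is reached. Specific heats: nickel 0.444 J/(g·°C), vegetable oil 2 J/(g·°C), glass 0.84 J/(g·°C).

Setting the total heat transfer to zero:
729·0.444·(T − 199) + 323·2·(T − 34.1) + 131·0.84·(T − 34.1) = 0
323.68(T − 199) + 646(T − 34.1) + 110.04(T − 34.1) = 0
1079.7 T = 90192
T ≈ 83.53 °C

T_f ≈ 83.5 °C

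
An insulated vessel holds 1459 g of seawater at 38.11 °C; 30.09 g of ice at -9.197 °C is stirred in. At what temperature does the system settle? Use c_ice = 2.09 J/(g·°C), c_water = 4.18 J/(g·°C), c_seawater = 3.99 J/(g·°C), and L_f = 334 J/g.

T_f ≈ 35.5 °C

Taking heat into each body as positive, Σ m c ΔT = 0:
warm ice to 0 °C: 30.09×2.09×(0 − (-9.197)) = 578.38; melt ice: 30.09×334 = 10050; meltwater 0→T: 30.09×4.18×T = 125.78 T; seawater: 5821.4(T − 38.11)
5947.2 T = 221854 − 10628 = 211225
T ≈ 35.52 °C — above 0 °C, consistent with complete melting.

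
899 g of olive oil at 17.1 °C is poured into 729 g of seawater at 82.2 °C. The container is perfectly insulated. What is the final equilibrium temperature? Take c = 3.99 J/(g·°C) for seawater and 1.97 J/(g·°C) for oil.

|Q_seawater| = |Q_oil|:
729*3.99*(82.2 − T) = 899*1.97*(T − 17.1)
2908.7(82.2 − T) = 1771(T − 17.1)
4679.7 T = 269381  ⇒  T ≈ 57.56 °C

T_f ≈ 57.6 °C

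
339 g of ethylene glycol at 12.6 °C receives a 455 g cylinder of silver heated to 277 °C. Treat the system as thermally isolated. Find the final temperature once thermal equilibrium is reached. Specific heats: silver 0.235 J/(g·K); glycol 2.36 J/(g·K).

Energy conservation, ΣQ = 0:
455×0.235×(T − 277) + 339×2.36×(T − 12.6) = 0
106.92(T − 277) + 800.04(T − 12.6) = 0
906.96 T = 39699
T ≈ 43.77 °C

T_f ≈ 43.8 °C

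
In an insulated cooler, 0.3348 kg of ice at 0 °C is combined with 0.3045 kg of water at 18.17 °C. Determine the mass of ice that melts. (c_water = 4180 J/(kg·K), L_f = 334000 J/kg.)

Water can give up m c ΔT = 0.3045×4180×18.17 = 23127 J before reaching 0 °C.
To melt every bit of ice: 0.3348×334000 = 111823 J.
Since 23127 < 111823 J, not all the ice melts; equilibrium is at 0 °C.
m_melted×334000 = 23127  ⇒  m_melted ≈ 0.06924 kg.

m_melted ≈ 0.0692 kg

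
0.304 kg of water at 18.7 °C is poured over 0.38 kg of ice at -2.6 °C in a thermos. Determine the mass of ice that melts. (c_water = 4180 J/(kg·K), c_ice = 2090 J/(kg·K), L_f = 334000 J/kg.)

m_melted ≈ 0.065 kg

Water can give up m c ΔT = 0.304·4180·18.7 = 23762 J before reaching 0 °C.
Of that, 0.38·2090·2.6 = 2064.9 J goes to bring the ice to 0 °C, leaving 21698 J.
Melting all 0.38 kg of ice would need 0.38·334000 = 126920 J.
21698 J < 126920 J, so only part of the ice melts and the system sits at 0 °C.
Mass melted = 21698/334000 ≈ 0.06496 kg.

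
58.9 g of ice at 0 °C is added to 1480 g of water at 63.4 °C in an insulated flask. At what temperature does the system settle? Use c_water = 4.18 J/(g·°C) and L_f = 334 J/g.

Conservation of energy gives ΣQ = 0:
fusion: m_ice L_f = 58.9×334 = 19673
  warm the meltwater: 246.2 T
  water cools: 1480×4.18×(T − 63.4) = 6186.4(T − 63.4)
6432.6 T = 392218 − 19673 = 372545
T ≈ 57.92 °C — above 0 °C, consistent with complete melting.

T_f ≈ 57.9 °C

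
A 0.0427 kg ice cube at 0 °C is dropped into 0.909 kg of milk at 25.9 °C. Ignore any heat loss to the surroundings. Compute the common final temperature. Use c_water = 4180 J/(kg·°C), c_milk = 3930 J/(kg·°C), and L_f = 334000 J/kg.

Conservation of energy gives ΣQ = 0:
fusion: m_ice L_f = 0.0427·334000 = 14262
  warm the meltwater: 178.49 T
  milk cools: 0.909·3930·(T − 25.9) = 3572.4(T − 25.9)
3750.9 T = 92524 − 14262 = 78263
T ≈ 20.87 °C. Since T > 0 °C, the all-ice-melts assumption holds.

T_f ≈ 20.9 °C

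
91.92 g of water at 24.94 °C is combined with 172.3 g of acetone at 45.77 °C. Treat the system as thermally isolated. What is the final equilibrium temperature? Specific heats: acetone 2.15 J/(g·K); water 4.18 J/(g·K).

T_f ≈ 35.2 °C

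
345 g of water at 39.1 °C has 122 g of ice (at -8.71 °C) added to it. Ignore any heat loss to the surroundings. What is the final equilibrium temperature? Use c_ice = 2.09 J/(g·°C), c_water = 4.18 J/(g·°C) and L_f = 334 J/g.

T_f ≈ 6.9 °C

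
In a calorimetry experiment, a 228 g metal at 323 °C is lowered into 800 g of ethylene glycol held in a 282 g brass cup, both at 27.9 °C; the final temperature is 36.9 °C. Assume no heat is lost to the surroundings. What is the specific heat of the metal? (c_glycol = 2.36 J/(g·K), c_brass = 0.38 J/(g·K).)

c ≈ 0.275 J/(g·K)

Heat gained plus heat lost sum to zero:
228·c·(36.9 − 323) + 800·2.36·(36.9 − 27.9) + 282·0.38·(36.9 − 27.9) = 0
-65231 c = -17956
c = -17956/-65231 ≈ 0.2753 J/(g·K)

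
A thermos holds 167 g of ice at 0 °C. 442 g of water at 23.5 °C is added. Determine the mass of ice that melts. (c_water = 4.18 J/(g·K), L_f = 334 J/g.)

m_melted ≈ 130 g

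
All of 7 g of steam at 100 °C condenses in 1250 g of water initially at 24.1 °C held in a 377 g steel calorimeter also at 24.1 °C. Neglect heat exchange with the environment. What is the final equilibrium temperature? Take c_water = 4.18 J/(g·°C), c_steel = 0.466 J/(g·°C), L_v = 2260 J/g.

T_f ≈ 27.4 °C

Let T be the final temperature. ΣQ_i = 0:
steam→water at 100 °C releases m L_v = 7×2260 = 15820
  condensate cools 100→T: 7×4.18×(T − 100) = 29.26(T − 100)
  water warms: 1250×4.18×(T − 24.1) = 5225(T − 24.1)
  cup: 175.68(T − 24.1)
5429.9 T = 15820 + 2926 + 130156 = 148902
T ≈ 27.42 °C, under the boiling point, so the assumption holds.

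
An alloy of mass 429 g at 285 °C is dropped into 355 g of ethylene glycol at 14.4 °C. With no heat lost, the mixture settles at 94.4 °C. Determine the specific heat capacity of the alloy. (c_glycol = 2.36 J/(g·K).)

c ≈ 0.82 J/(g·K)

Heat gained plus heat lost sum to zero:
429·c·(94.4 − 285) + 355·2.36·(94.4 − 14.4) = 0
-81767 c = -67024
c = -67024/-81767 ≈ 0.8197 J/(g·K)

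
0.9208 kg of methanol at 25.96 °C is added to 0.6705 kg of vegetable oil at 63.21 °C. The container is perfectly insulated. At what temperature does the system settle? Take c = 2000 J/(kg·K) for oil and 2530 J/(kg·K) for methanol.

T_f ≈ 39.6 °C

|Q_oil| = |Q_methanol|:
0.6705*2000*(63.21 − T) = 0.9208*2530*(T − 25.96)
1341(63.21 − T) = 2329.6(T − 25.96)
3670.6 T = 145242  ⇒  T ≈ 39.57 °C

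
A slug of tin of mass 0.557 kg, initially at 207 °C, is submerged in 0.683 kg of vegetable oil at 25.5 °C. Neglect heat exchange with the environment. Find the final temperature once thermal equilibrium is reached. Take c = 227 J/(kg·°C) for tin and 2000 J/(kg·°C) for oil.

T_f ≈ 40.9 °C

T_f = Σ m_i c_i T_i / Σ m_i c_i:
T_f = (126.44*207 + 1366*25.5) / (126.44 + 1366)
    = 61006 / 1492.4 ≈ 40.88 °C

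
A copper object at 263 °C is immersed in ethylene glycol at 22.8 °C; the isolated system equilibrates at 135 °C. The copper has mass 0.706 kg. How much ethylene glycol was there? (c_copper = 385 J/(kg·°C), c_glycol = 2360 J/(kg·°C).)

|Q_copper| = |Q_glycol|:
0.706·385·(263 − 135) = m·2360·(135 − 22.8)
264792 m = 34792  ⇒  m ≈ 0.1314 kg

m ≈ 0.131 kg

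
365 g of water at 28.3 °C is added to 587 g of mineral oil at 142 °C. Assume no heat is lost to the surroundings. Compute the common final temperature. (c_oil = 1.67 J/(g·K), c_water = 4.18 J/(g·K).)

T_f ≈ 72.8 °C

Setting the total heat transfer to zero:
587*1.67*(T − 142) + 365*4.18*(T − 28.3) = 0
(980.29 + 1525.7) T = 980.29*142 + 1525.7*28.3
T ≈ 72.78 °C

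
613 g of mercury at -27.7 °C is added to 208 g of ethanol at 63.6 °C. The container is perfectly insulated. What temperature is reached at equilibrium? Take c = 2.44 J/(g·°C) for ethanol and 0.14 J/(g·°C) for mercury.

Conservation of energy gives ΣQ = 0:
208*2.44*(T − 63.6) + 613*0.14*(T − (-27.7)) = 0
(507.52 + 85.82) T = 507.52*63.6 + 85.82*(-27.7)
T = 29901/593.34 ≈ 50.39 °C

T_f ≈ 50.4 °C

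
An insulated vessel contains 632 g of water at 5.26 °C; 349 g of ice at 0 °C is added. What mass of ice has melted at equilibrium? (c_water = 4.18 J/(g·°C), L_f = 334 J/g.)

Heat available from the water dropping to 0 °C: 632·4.18·5.26 = 13896 J.
Fully melting the ice requires m_ice L_f = 349·334 = 116566 J.
That's not enough to melt it all — equilibrium is at 0 °C with ice remaining.
Mass melted = 13896/334 ≈ 41.6 g.

m_melted ≈ 41.6 g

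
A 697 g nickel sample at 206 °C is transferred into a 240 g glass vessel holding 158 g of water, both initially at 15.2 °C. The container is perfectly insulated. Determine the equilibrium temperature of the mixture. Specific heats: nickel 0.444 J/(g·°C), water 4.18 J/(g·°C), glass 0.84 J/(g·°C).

Conservation of energy gives ΣQ = 0:
697·0.444·(T − 206) + 158·4.18·(T − 15.2) + 240·0.84·(T − 15.2) = 0
(309.47 + 660.44 + 201.6) T = 309.47·206 + 660.44·15.2 + 201.6·15.2
T = 76853 / 1171.5 = 65.6 °C

T_f ≈ 65.6 °C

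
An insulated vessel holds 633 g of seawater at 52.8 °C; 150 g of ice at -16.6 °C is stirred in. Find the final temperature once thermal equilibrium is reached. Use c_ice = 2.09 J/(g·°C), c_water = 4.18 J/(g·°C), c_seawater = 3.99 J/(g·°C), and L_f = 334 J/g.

Taking heat into each body as positive, Σ m c ΔT = 0:
ice -16.6→0 °C: 150×2.09×16.6 = 5204.1; fusion: m_ice L_f = 150×334 = 50100; warm the meltwater: 627 T; seawater cools: 633×3.99×(T − 52.8) = 2525.7(T − 52.8)
3152.7 T = 133355 − 55304 = 78051
T ≈ 24.76 °C — above 0 °C, consistent with complete melting.

T_f ≈ 24.8 °C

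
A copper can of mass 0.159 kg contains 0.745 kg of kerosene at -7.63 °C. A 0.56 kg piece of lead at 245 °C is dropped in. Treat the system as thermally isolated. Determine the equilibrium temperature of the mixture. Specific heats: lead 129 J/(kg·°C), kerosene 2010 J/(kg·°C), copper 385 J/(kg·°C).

T_f is the heat-capacity-weighted average of the initial temperatures:
T_f = (72.24·245 + 1497.5·(-7.63) + 61.22·(-7.63)) / (72.24 + 1497.5 + 61.22)
    = 5806.2 / 1630.9 ≈ 3.56 °C

T_f ≈ 3.6 °C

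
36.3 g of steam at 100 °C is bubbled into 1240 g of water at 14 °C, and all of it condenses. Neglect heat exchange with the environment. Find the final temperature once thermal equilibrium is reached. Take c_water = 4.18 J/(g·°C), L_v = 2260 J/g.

T_f ≈ 31.8 °C

Net heat exchanged in the isolated system is zero:
steam→water at 100 °C releases m L_v = 36.3×2260 = 82038
  condensate cools 100→T: 36.3×4.18×(T − 100) = 151.73(T − 100)
  water warms: 1240×4.18×(T − 14) = 5183.2(T − 14)
5334.9 T = 82038 + 15173 + 72565 = 169776
T ≈ 31.82 °C, under the boiling point, so the assumption holds.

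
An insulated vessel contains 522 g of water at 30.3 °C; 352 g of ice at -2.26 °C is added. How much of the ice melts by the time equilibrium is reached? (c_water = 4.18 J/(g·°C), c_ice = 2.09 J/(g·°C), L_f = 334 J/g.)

Cooling the water to 0 °C releases 522×4.18×30.3 = 66113 J.
Of that, 352×2.09×2.26 = 1662.6 J goes to bring the ice to 0 °C, leaving 64451 J.
To melt every bit of ice: 352×334 = 117568 J.
64451 J < 117568 J, so only part of the ice melts and the system sits at 0 °C.
m_melt = 64451 / L_f = 193 g.

m_melted ≈ 193 g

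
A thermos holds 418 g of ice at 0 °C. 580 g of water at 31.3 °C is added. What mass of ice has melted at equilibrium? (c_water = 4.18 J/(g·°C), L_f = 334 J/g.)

Water can give up m c ΔT = 580·4.18·31.3 = 75884 J before reaching 0 °C.
Melting all 418 g of ice would need 418·334 = 139612 J.
Since 75884 < 139612 J, not all the ice melts; equilibrium is at 0 °C.
Mass melted = 75884/334 ≈ 227.2 g.

m_melted ≈ 227 g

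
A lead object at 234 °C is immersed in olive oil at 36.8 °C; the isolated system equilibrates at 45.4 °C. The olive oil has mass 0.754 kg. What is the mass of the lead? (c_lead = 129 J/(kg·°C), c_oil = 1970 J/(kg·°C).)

Setting the total heat transfer to zero:
m×129×(45.4 − 234) + 0.754×1970×(45.4 − 36.8) = 0
-24329 m = -12774
m = -12774/-24329 ≈ 0.5251 kg

m ≈ 0.525 kg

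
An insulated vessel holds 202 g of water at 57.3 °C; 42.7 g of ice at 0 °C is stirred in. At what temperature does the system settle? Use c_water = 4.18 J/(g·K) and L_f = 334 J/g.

T_f ≈ 33.4 °C

Energy balance with sensible and latent terms:
latent heat to melt: 42.7·334 = 14262; meltwater 0→T: 42.7·4.18·T = 178.49 T; water: 844.36(T − 57.3)
1022.8 T = 48382 − 14262 = 34120
T ≈ 33.36 °C (positive, so assuming full melt was valid).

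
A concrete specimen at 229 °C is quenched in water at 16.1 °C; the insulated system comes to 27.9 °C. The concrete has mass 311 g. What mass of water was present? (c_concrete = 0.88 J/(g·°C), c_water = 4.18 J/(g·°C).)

|Q_concrete| = |Q_water|:
311·0.88·(229 − 27.9) = m·4.18·(27.9 − 16.1)
49.32 m = 55037  ⇒  m ≈ 1116 g

m ≈ 1120 g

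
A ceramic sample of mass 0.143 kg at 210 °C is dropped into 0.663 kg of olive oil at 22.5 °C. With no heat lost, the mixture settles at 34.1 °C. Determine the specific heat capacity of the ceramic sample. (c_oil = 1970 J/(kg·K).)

Heat lost by the ceramic sample = heat gained by the oil:
0.143×c×(210 − 34.1) = 0.663×1970×(34.1 − 22.5)
25.15 c = 15151  ⇒  c ≈ 602.3 J/(kg·K)

c ≈ 602 J/(kg·K)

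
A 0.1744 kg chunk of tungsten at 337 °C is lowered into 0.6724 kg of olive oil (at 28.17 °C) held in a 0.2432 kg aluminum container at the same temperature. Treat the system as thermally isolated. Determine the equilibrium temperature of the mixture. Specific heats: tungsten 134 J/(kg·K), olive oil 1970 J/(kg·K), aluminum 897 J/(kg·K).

T_f ≈ 32.8 °C

Heat gained plus heat lost sum to zero:
0.1744*134*(T − 337) + 0.6724*1970*(T − 28.17) + 0.2432*897*(T − 28.17) = 0
1566.1 T = 51336
T ≈ 32.78 °C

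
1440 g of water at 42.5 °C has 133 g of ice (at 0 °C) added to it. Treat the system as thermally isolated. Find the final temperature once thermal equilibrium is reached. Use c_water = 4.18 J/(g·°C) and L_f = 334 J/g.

T_f ≈ 32.2 °C

Energy balance with sensible and latent terms:
latent heat to melt: 133·334 = 44422
  meltwater 0→T: 133·4.18·T = 555.94 T
  water: 6019.2(T − 42.5)
6575.1 T = 255816 − 44422 = 211394
T ≈ 32.15 °C. Since T > 0 °C, the all-ice-melts assumption holds.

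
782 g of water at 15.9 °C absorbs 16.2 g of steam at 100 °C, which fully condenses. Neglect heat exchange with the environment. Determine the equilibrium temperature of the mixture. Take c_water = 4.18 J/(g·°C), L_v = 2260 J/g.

T_f ≈ 28.6 °C

Let T be the final temperature. ΣQ_i = 0:
steam→water at 100 °C releases m L_v = 16.2×2260 = 36612
  condensed water 100 °C→T: 67.72(T − 100)
  original water: 3268.8(T − 15.9)
3336.5 T = 36612 + 6771.6 + 51973 = 95357
T ≈ 28.58 °C — below 100 °C, confirming all the steam condensed.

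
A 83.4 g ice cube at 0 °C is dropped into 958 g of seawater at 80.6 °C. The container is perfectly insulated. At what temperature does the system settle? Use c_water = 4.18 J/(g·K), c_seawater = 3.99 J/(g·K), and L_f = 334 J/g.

T_f ≈ 67.2 °C

Sum of m c ΔT and latent-heat terms is zero:
melt ice: 83.4×334 = 27856; meltwater 0→T: 83.4×4.18×T = 348.61 T; seawater: 3822.4(T − 80.6)
4171 T = 308087 − 27856 = 280231
T ≈ 67.19 °C. Since T > 0 °C, the all-ice-melts assumption holds.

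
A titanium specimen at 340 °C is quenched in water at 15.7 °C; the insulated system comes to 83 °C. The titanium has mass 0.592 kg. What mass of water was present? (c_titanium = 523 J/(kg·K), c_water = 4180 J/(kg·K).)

|Q_titanium| = |Q_water|:
0.592×523×(340 − 83) = m×4180×(83 − 15.7)
281314 m = 79571  ⇒  m ≈ 0.2829 kg

m ≈ 0.283 kg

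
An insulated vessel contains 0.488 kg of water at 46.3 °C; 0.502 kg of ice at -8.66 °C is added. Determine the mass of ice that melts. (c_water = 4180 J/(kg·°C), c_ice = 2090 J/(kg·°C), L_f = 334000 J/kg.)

Water can give up m c ΔT = 0.488×4180×46.3 = 94445 J before reaching 0 °C.
Of that, 0.502×2090×8.66 = 9085.9 J goes to bring the ice to 0 °C, leaving 85359 J.
To melt every bit of ice: 0.502×334000 = 167668 J.
85359 J < 167668 J, so only part of the ice melts and the system sits at 0 °C.
m_melted×334000 = 85359  ⇒  m_melted ≈ 0.2556 kg.

m_melted ≈ 0.256 kg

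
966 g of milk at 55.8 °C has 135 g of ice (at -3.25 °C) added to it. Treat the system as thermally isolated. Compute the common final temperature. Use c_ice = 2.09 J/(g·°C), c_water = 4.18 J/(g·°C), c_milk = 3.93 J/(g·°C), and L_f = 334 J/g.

Energy conservation, ΣQ = 0:
warm ice to 0 °C: 135·2.09·(0 − (-3.25)) = 916.99
  latent heat to melt: 135·334 = 45090
  meltwater 0→T: 135·4.18·T = 564.3 T
  milk cools: 966·3.93·(T − 55.8) = 3796.4(T − 55.8)
4360.7 T = 211838 − 46007 = 165831
T ≈ 38.03 °C (positive, so assuming full melt was valid).

T_f ≈ 38.0 °C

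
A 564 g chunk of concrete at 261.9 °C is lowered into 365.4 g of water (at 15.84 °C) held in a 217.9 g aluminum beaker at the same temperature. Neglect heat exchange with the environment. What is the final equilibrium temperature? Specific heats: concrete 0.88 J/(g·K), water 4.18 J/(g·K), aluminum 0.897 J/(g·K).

T_f ≈ 70.9 °C

Setting the total heat transfer to zero:
564×0.88×(T − 261.9) + 365.4×4.18×(T − 15.84) + 217.9×0.897×(T − 15.84) = 0
2219.1 T = 157276
T = 157276/2219.1 ≈ 70.87 °C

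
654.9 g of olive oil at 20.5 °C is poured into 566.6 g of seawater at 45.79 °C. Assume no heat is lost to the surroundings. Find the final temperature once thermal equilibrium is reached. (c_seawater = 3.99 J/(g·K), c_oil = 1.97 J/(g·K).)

T_f ≈ 36.6 °C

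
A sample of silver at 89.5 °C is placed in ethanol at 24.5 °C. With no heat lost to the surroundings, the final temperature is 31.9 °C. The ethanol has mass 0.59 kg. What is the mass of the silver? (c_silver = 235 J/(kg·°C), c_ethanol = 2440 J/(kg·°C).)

m ≈ 0.787 kg

Heat gained plus heat lost sum to zero:
m×235×(31.9 − 89.5) + 0.59×2440×(31.9 − 24.5) = 0
-13536 m = -10653
m = -10653/-13536 ≈ 0.787 kg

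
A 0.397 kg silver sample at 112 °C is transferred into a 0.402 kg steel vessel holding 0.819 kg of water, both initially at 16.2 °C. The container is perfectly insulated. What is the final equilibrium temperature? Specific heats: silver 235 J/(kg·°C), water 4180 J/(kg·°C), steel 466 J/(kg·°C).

Conservation of energy gives ΣQ = 0:
0.397*235*(T − 112) + 0.819*4180*(T − 16.2) + 0.402*466*(T − 16.2) = 0
93.3(T − 112) + 3423.4(T − 16.2) + 187.33(T − 16.2) = 0
(93.3 + 3423.4 + 187.33) T = 93.3*112 + 3423.4*16.2 + 187.33*16.2
T ≈ 18.61 °C

T_f ≈ 18.6 °C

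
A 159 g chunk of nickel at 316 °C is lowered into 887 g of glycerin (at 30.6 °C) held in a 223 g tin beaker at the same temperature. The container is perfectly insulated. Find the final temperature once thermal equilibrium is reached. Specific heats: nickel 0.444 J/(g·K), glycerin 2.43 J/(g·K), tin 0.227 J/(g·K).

With ΣQ=0 the equilibrium temperature is the m·c-weighted mean:
T_f = (70.6*316 + 2155.4*30.6 + 50.62*30.6) / (70.6 + 2155.4 + 50.62)
    = 89813 / 2276.6 ≈ 39.45 °C

T_f ≈ 39.4 °C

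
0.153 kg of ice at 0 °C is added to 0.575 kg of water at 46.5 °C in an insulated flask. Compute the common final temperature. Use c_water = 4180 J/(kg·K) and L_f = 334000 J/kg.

Energy balance with sensible and latent terms:
latent heat to melt: 0.153·334000 = 51102
  warm the meltwater: 639.54 T
  water: 2403.5(T − 46.5)
3043 T = 111763 − 51102 = 60661
T ≈ 19.93 °C. Since T > 0 °C, the all-ice-melts assumption holds.

T_f ≈ 19.9 °C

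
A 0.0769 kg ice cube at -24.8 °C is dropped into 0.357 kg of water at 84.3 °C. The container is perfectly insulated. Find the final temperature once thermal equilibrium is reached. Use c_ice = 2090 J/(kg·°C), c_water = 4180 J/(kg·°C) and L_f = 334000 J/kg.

Taking heat into each body as positive, Σ m c ΔT = 0:
warm ice to 0 °C: 0.0769·2090·(0 − (-24.8)) = 3985.9
  fusion: m_ice L_f = 0.0769·334000 = 25685
  warm the meltwater: 321.44 T
  water: 1492.3(T − 84.3)
1813.7 T = 125798 − 29670 = 96127
T ≈ 53.00 °C (positive, so assuming full melt was valid).

T_f ≈ 53.0 °C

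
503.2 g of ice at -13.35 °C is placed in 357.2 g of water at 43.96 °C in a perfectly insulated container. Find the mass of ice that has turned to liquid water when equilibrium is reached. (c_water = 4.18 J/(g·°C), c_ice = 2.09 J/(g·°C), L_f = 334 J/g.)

Cooling the water to 0 °C releases 357.2·4.18·43.96 = 65637 J.
Warming the ice to 0 °C takes 503.2·2.09·13.35 = 14040 J, leaving 51596 J for melting.
Fully melting the ice requires m_ice L_f = 503.2·334 = 168069 J.
That's not enough to melt it all — equilibrium is at 0 °C with ice remaining.
m_melt = 51596 / L_f = 154.5 g.

m_melted ≈ 154 g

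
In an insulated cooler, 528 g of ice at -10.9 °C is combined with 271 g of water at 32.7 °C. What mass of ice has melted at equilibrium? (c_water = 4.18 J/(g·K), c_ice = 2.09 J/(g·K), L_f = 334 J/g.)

m_melted ≈ 74.9 g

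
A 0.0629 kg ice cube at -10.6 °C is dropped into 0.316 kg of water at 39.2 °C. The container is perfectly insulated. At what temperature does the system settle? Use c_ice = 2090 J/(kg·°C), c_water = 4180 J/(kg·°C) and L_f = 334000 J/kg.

Sum of m c ΔT and latent-heat terms is zero:
ice -10.6→0 °C: 0.0629×2090×10.6 = 1393.5
  fusion: m_ice L_f = 0.0629×334000 = 21009
  warm the meltwater: 262.92 T
  water: 1320.9(T − 39.2)
1583.8 T = 51778 − 22402 = 29376
T ≈ 18.55 °C. Since T > 0 °C, the all-ice-melts assumption holds.

T_f ≈ 18.5 °C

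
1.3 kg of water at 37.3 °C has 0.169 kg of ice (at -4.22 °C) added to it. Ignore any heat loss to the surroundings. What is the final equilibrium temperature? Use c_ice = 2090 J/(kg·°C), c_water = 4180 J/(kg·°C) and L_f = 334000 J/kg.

Let T be the final temperature. ΣQ_i = 0:
warm ice to 0 °C: 0.169·2090·(0 − (-4.22)) = 1490.5
  latent heat to melt: 0.169·334000 = 56446
  warm the meltwater: 706.42 T
  water cools: 1.3·4180·(T − 37.3) = 5434(T − 37.3)
6140.4 T = 202688 − 57937 = 144752
T ≈ 23.57 °C — above 0 °C, consistent with complete melting.

T_f ≈ 23.6 °C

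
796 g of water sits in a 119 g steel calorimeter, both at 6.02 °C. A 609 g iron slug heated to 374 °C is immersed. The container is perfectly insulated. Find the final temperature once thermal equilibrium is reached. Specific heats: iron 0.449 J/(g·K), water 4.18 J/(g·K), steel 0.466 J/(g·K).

T_f ≈ 33.5 °C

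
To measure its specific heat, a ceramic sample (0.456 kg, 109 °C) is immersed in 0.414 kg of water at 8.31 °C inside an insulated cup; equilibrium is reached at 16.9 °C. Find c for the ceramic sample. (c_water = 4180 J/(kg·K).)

c ≈ 354 J/(kg·K)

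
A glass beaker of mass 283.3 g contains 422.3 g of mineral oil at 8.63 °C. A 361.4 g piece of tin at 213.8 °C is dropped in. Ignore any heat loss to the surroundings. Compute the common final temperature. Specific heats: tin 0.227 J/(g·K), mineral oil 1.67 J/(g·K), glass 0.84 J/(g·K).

Conservation of energy gives ΣQ = 0:
361.4*0.227*(T − 213.8) + 422.3*1.67*(T − 8.63) + 283.3*0.84*(T − 8.63) = 0
82.04(T − 213.8) + 705.24(T − 8.63) + 237.97(T − 8.63) = 0
1025.3 T = 25680
T = 25680/1025.3 ≈ 25.05 °C

T_f ≈ 25.0 °C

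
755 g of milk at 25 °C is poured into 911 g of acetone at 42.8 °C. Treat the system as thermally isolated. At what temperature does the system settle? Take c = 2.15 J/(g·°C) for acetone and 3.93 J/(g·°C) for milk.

T_f ≈ 32.1 °C

Energy conservation, ΣQ = 0:
911×2.15×(T − 42.8) + 755×3.93×(T − 25) = 0
4925.8 T = 158009
T = 158009/4925.8 ≈ 32.08 °C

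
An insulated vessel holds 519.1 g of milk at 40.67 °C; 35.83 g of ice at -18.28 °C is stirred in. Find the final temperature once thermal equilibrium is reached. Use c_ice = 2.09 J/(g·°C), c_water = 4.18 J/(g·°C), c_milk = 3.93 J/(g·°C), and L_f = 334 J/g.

Energy balance with sensible and latent terms:
ice -18.28→0 °C: 35.83×2.09×18.28 = 1368.9
  latent heat to melt: 35.83×334 = 11967
  meltwater 0→T: 35.83×4.18×T = 149.77 T
  milk cools: 519.1×3.93×(T − 40.67) = 2040.1(T − 40.67)
2189.8 T = 82969 − 13336 = 69633
T ≈ 31.80 °C (positive, so assuming full melt was valid).

T_f ≈ 31.8 °C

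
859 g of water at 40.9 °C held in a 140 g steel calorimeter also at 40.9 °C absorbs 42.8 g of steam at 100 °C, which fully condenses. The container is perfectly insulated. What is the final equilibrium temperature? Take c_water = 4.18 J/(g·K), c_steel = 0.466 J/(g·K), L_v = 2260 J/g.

Energy conservation, ΣQ = 0:
condense steam: −42.8×2260 = −96728; condensate cools 100→T: 42.8×4.18×(T − 100) = 178.9(T − 100); original water: 3590.6(T − 40.9); steel cup: 140×0.466×(T − 40.9) = 65.24(T − 40.9)
3834.8 T = 96728 + 17890 + 149525 = 264143
T ≈ 68.88 °C (< 100 °C, so full condensation is consistent).

T_f ≈ 68.9 °C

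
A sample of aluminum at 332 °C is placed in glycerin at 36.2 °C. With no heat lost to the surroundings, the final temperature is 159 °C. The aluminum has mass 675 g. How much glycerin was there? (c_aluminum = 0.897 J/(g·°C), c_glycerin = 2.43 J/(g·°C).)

m ≈ 351 g

|Q_aluminum| = |Q_glycerin|:
675×0.897×(332 − 159) = m×2.43×(159 − 36.2)
298.4 m = 104747  ⇒  m ≈ 351 g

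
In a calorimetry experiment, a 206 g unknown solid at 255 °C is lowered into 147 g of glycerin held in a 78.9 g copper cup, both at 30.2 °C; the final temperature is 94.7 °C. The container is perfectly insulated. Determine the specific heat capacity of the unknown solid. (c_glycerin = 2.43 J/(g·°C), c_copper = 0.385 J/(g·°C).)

Net heat exchanged in the isolated system is zero:
206×c×(94.7 − 255) + 147×2.43×(94.7 − 30.2) + 78.9×0.385×(94.7 − 30.2) = 0
-33022 c = -24999
c = -24999/-33022 ≈ 0.7571 J/(g·°C)

c ≈ 0.757 J/(g·°C)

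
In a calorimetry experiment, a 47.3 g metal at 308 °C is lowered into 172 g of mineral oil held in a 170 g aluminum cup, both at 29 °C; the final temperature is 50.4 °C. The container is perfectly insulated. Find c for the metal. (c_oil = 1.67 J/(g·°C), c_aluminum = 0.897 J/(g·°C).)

c ≈ 0.772 J/(g·°C)

Energy conservation, ΣQ = 0:
47.3·c·(50.4 − 308) + 172·1.67·(50.4 − 29) + 170·0.897·(50.4 − 29) = 0
-12184 c = -9410.2
c = -9410.2/-12184 ≈ 0.7723 J/(g·°C)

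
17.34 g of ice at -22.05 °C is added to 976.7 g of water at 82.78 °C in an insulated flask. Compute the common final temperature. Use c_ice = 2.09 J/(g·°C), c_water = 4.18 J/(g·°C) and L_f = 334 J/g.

T_f ≈ 79.7 °C

Setting the total heat transfer to zero:
ice -22.05→0 °C: 17.34·2.09·22.05 = 799.11; fusion: m_ice L_f = 17.34·334 = 5791.6; meltwater 0→T: 17.34·4.18·T = 72.48 T; water cools: 976.7·4.18·(T − 82.78) = 4082.6(T − 82.78)
4155.1 T = 337958 − 6590.7 = 331367
T ≈ 79.75 °C (positive, so assuming full melt was valid).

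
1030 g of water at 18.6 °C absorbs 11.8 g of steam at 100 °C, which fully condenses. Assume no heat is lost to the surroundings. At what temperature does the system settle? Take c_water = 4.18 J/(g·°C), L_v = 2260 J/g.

T_f ≈ 25.6 °C

Energy balance with sensible and latent terms:
steam→water at 100 °C releases m L_v = 11.8·2260 = 26668; condensed water 100 °C→T: 49.32(T − 100); original water: 4305.4(T − 18.6)
4354.7 T = 26668 + 4932.4 + 80080 = 111681
T ≈ 25.65 °C, under the boiling point, so the assumption holds.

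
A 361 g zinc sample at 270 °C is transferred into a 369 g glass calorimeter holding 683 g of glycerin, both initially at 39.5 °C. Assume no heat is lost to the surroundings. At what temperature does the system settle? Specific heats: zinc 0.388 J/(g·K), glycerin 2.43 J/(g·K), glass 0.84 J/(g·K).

T_f ≈ 54.8 °C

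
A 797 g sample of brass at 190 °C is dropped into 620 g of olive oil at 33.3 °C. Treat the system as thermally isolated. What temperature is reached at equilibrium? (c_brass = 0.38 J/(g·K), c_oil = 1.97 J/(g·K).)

Setting the total heat transfer to zero:
797·0.38·(T − 190) + 620·1.97·(T − 33.3) = 0
302.86(T − 190) + 1221.4(T − 33.3) = 0
(302.86 + 1221.4) T = 302.86·190 + 1221.4·33.3
T = 98216/1524.3 ≈ 64.44 °C

T_f ≈ 64.4 °C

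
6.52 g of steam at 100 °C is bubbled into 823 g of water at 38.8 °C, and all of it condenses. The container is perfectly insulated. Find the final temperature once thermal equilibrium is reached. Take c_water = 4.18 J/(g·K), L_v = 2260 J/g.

T_f ≈ 43.5 °C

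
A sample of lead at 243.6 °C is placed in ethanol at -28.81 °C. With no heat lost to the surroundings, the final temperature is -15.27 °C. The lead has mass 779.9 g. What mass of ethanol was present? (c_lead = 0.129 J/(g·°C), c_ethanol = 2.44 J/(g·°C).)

Let T be the final temperature. ΣQ_i = 0:
779.9×0.129×(-15.27 − 243.6) + m×2.44×(-15.27 − (-28.81)) = 0
33.04 m = 26044
m = 26044/33.04 ≈ 788.3 g

m ≈ 788 g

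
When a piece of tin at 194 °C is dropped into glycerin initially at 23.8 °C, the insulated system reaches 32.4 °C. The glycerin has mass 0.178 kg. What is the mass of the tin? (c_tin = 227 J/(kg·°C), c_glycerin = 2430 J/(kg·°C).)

Conservation of energy gives ΣQ = 0:
m×227×(32.4 − 194) + 0.178×2430×(32.4 − 23.8) = 0
-36683 m = -3719.8
m = -3719.8/-36683 ≈ 0.1014 kg

m ≈ 0.101 kg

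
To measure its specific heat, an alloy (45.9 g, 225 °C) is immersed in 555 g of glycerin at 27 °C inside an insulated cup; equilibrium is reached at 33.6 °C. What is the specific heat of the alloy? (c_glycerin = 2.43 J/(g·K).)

c ≈ 1.01 J/(g·K)

m_s c (T_s − T_f) = m_glycerin c_glycerin (T_f − T_0):
45.9×c×(225 − 33.6) = 555×2.43×(33.6 − 27)
8785.3 c = 8901.1  ⇒  c ≈ 1.013 J/(g·K)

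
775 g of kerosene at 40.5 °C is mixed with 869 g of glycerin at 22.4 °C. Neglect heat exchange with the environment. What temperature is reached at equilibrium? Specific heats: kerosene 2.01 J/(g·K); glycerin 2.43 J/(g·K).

Taking heat into each body as positive, Σ m c ΔT = 0:
775*2.01*(T − 40.5) + 869*2.43*(T − 22.4) = 0
1557.7(T − 40.5) + 2111.7(T − 22.4) = 0
(1557.7 + 2111.7) T = 1557.7*40.5 + 2111.7*22.4
T ≈ 30.08 °C

T_f ≈ 30.1 °C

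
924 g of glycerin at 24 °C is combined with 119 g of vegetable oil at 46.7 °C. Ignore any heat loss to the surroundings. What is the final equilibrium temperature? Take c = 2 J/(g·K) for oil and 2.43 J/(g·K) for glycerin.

T_f ≈ 26.2 °C

Conservation of energy gives ΣQ = 0:
119×2×(T − 46.7) + 924×2.43×(T − 24) = 0
238(T − 46.7) + 2245.3(T − 24) = 0
2483.3 T = 65002
T = 65002 / 2483.3 = 26.2 °C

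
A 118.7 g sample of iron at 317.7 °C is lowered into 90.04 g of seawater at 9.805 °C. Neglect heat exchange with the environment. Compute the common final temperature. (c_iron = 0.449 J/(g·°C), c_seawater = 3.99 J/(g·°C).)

|Q_iron| = |Q_seawater|:
118.7*0.449*(317.7 − T) = 90.04*3.99*(T − 9.805)
53.3(317.7 − T) = 359.26(T − 9.805)
412.56 T = 20455  ⇒  T ≈ 49.58 °C

T_f ≈ 49.6 °C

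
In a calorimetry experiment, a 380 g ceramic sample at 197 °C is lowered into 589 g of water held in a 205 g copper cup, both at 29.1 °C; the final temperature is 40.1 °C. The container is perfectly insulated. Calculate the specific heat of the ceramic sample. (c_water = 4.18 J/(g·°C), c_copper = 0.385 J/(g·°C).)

Energy conservation, ΣQ = 0:
380×c×(40.1 − 197) + 589×4.18×(40.1 − 29.1) + 205×0.385×(40.1 − 29.1) = 0
-59622 c = -27950
c = -27950/-59622 ≈ 0.4688 J/(g·°C)

c ≈ 0.469 J/(g·°C)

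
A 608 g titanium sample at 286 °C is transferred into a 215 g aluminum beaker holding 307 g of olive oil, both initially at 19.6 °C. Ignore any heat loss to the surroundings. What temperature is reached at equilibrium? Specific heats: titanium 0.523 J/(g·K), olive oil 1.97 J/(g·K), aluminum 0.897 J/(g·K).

T_f ≈ 95.5 °C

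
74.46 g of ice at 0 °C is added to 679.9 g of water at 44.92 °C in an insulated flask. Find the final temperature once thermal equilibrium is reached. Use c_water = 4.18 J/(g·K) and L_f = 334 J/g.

Setting the total heat transfer to zero:
fusion: m_ice L_f = 74.46·334 = 24870; warm the meltwater: 311.24 T; water: 2842(T − 44.92)
3153.2 T = 127662 − 24870 = 102792
T ≈ 32.60 °C. Since T > 0 °C, the all-ice-melts assumption holds.

T_f ≈ 32.6 °C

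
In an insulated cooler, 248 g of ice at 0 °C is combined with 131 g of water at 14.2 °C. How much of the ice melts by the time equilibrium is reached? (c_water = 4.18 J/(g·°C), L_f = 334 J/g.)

Cooling the water to 0 °C releases 131·4.18·14.2 = 7775.6 J.
Melting all 248 g of ice would need 248·334 = 82832 J.
7775.6 J < 82832 J, so only part of the ice melts and the system sits at 0 °C.
m_melted·334 = 7775.6  ⇒  m_melted ≈ 23.28 g.

m_melted ≈ 23.3 g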